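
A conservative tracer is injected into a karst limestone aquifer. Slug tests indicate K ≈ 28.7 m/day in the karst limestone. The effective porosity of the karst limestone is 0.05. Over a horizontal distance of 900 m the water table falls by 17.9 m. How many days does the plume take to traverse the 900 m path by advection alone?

78.8

Hydraulic gradient i = Δh / L = 17.9 / 900 = 0.01989.
Darcy flux q = K · i = 28.70 × 0.01989 = 0.5708 m/day.
Seepage velocity v = q / n_e = 0.5708 / 0.05 = 11.42 m/day.
Travel time t = L / v = 900 / 11.42 = 78.84 days.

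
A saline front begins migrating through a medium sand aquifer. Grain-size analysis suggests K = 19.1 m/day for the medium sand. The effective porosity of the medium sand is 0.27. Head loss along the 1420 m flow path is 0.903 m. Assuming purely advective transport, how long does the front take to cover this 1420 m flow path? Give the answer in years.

Hydraulic gradient i = Δh / L = 0.903 / 1420 = 0.0006359.
Darcy flux q = K · i = 19.10 × 0.0006359 = 0.01215 m/day.
Seepage velocity v = q / n_e = 0.01215 / 0.27 = 0.04499 m/day.
Travel time t = L / v = 1420 / 0.04499 = 31566 days = 86.42 years.

86.4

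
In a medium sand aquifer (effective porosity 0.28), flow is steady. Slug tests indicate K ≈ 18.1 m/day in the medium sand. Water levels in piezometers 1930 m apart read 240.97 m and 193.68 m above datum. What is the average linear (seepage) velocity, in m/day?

Hydraulic gradient i = (240.97 − 193.68) / 1930 = 47.29 / 1930 = 0.02450.
Darcy flux q = K · i = 18.10 × 0.02450 = 0.4435 m/day.
Seepage velocity v = q / n_e = 0.4435 / 0.28 = 1.584 m/day.

1.58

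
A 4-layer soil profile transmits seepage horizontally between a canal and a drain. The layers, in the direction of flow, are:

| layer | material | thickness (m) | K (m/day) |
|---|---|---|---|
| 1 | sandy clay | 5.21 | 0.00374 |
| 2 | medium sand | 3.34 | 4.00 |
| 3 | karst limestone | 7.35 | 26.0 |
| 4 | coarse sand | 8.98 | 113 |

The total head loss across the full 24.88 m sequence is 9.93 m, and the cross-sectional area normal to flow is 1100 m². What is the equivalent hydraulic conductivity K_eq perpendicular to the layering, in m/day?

Flow is perpendicular to layering, so the layers act in series and the equivalent K is the thickness-weighted harmonic mean.
Total thickness L = 5.21 + 3.34 + 7.35 + 8.98 = 24.88 m.
Σ(b_i/K_i) = 5.21/0.00374 + 3.34/4.00 + 7.35/26.0 + 8.98/113 = 1394 d.
K_eq = L / Σ(b_i/K_i) = 24.88 / 1394 = 0.01784 m/day.

0.0178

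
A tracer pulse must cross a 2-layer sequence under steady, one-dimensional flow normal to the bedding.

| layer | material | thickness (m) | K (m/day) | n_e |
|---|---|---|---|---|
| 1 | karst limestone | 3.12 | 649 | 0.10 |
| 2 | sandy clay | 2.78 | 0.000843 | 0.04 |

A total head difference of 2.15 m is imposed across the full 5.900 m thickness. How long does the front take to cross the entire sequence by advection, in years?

With flow normal to the layers, continuity requires the same specific discharge q through every layer.
Σ(b_i/K_i) = 3.12/649 + 2.78/0.000843 = 3298 d.
q = Δh / Σ(b_i/K_i) = 2.15 / 3298 = 0.0006520 m/day.
In each layer the seepage velocity is v_i = q/n_i, so the layer transit time is t_i = b_i·n_i / q:
  layer 1 (karst limestone): t_1 = 3.12 × 0.10 / 0.0006520 = 478.6 d
  layer 2 (sandy clay): t_2 = 2.78 × 0.04 / 0.0006520 = 170.6 d
Total t = Σ t_i = 649.1 days = 1.777 years.

1.78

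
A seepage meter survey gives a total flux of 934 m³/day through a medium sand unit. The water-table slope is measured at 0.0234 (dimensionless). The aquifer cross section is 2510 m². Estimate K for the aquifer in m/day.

Hydraulic gradient i = 0.0234.
From Q = K·A·i, K = Q / (A·i) = 934 / (2510 × 0.02340) = 15.90 m/day.

15.9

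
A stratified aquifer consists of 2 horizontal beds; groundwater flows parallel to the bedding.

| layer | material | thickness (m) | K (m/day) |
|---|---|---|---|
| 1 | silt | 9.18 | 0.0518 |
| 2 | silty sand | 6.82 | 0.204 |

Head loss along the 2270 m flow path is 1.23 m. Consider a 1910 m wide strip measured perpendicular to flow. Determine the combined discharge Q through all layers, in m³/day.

1.93

Flow is parallel to layering, so each bed carries its own Darcy discharge and the transmissivities add.
Σ(K_i·b_i) = 0.0518×9.18 + 0.204×6.82 = 1.867 m²/day.
Hydraulic gradient i = Δh / L = 1.23 / 2270 = 0.0005419.
Q = Σ(K_i·b_i) · W · i = 1.867 × 1910 × 0.0005419 = 1.932 m³/day.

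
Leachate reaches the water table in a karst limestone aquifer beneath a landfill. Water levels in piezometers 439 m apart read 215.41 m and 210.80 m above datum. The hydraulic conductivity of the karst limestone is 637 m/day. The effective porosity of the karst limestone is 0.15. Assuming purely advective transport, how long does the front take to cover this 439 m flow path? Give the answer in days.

Hydraulic gradient i = (215.41 − 210.80) / 439 = 4.61 / 439 = 0.01050.
Darcy flux q = K · i = 637.0 × 0.01050 = 6.689 m/day.
Seepage velocity v = q / n_e = 6.689 / 0.15 = 44.59 m/day.
Travel time t = L / v = 439 / 44.59 = 9.844 days.

9.84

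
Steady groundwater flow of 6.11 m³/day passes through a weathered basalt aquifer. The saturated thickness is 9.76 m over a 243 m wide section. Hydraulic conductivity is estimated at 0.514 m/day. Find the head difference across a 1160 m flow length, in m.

Cross-sectional area A = 243 × 9.76 = 2372 m².
From Q = K·A·i, i = Q / (K·A) = 6.11 / (0.5140 × 2372) = 0.005012.
Head loss Δh = i · L = 0.005012 × 1160 = 5.814 m.

5.81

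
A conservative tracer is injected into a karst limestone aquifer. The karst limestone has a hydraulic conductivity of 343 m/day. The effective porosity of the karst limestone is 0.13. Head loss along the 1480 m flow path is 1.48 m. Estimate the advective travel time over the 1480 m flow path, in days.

Hydraulic gradient i = Δh / L = 1.48 / 1480 = 0.001000.
Darcy flux q = K · i = 343.0 × 0.001000 = 0.3430 m/day.
Seepage velocity v = q / n_e = 0.3430 / 0.13 = 2.638 m/day.
Travel time t = L / v = 1480 / 2.638 = 560.9 days.

561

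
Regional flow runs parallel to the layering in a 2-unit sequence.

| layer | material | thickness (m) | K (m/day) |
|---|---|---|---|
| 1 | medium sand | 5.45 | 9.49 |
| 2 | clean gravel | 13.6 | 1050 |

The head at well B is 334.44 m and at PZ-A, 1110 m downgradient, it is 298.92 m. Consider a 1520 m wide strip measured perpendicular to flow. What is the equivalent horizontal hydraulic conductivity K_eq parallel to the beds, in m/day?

Flow is parallel to layering, so each bed carries its own Darcy discharge and the transmissivities add.
Σ(K_i·b_i) = 9.49×5.45 + 1050×13.6 = 14332 m²/day.
Total thickness b = 19.05 m, so K_eq = Σ(K_i·b_i)/b = 752.3 m/day.

752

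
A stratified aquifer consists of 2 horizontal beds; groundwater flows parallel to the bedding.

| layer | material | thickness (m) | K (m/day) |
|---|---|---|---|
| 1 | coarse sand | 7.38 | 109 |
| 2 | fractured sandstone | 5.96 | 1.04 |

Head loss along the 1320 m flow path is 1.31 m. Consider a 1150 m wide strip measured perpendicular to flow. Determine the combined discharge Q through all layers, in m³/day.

Flow is parallel to layering, so each bed carries its own Darcy discharge and the transmissivities add.
Σ(K_i·b_i) = 109×7.38 + 1.04×5.96 = 810.6 m²/day.
Hydraulic gradient i = Δh / L = 1.31 / 1320 = 0.0009924.
Q = Σ(K_i·b_i) · W · i = 810.6 × 1150 × 0.0009924 = 925.1 m³/day.

925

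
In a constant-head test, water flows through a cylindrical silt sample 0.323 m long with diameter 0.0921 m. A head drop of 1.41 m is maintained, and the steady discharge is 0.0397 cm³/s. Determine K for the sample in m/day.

Cross-sectional area A = π·(d/2)² = π × (0.0921/2)² = 0.006662 m².
Convert discharge: 0.0397 cm³/s = 3.970e-08 m³/s.
Darcy's law rearranged: K = Q·L / (A·Δh) = 3.970e-08 × 0.323 / (0.006662 × 1.41) = 1.365e-06 m/s = 0.1179 m/day.

0.118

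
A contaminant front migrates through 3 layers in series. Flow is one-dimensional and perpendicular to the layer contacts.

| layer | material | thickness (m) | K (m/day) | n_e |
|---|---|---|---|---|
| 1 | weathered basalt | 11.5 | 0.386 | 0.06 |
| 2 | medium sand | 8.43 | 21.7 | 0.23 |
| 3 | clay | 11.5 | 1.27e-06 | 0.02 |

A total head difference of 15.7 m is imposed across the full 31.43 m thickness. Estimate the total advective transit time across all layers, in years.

With flow normal to the layers, continuity requires the same specific discharge q through every layer.
Σ(b_i/K_i) = 11.5/0.386 + 8.43/21.7 + 11.5/1.27e-06 = 9.055e+06 d.
q = Δh / Σ(b_i/K_i) = 15.7 / 9.055e+06 = 1.734e-06 m/day.
In each layer the seepage velocity is v_i = q/n_i, so the layer transit time is t_i = b_i·n_i / q:
  layer 1 (weathered basalt): t_1 = 11.5 × 0.06 / 1.734e-06 = 3.980e+05 d
  layer 2 (medium sand): t_2 = 8.43 × 0.23 / 1.734e-06 = 1.118e+06 d
  layer 3 (clay): t_3 = 11.5 × 0.02 / 1.734e-06 = 1.327e+05 d
Total t = Σ t_i = 1.649e+06 days = 4514 years.

4510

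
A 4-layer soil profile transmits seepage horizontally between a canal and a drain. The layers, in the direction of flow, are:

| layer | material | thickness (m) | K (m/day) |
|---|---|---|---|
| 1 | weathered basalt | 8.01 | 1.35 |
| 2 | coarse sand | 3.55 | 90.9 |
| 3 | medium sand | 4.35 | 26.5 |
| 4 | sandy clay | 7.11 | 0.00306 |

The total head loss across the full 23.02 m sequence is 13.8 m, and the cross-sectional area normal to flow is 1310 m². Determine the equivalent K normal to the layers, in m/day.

Flow is perpendicular to layering, so the layers act in series and the equivalent K is the thickness-weighted harmonic mean.
Total thickness L = 8.01 + 3.55 + 4.35 + 7.11 = 23.02 m.
Σ(b_i/K_i) = 8.01/1.35 + 3.55/90.9 + 4.35/26.5 + 7.11/0.00306 = 2330 d.
K_eq = L / Σ(b_i/K_i) = 23.02 / 2330 = 0.009881 m/day.

0.00988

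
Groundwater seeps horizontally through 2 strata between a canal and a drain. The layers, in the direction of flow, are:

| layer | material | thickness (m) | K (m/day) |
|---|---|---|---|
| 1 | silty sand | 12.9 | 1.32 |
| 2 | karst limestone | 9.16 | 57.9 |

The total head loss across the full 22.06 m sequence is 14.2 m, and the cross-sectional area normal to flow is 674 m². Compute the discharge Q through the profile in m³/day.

Flow is perpendicular to layering, so the layers act in series and the equivalent K is the thickness-weighted harmonic mean.
Total thickness L = 12.9 + 9.16 = 22.06 m.
Σ(b_i/K_i) = 12.9/1.32 + 9.16/57.9 = 9.931 d.
K_eq = L / Σ(b_i/K_i) = 22.06 / 9.931 = 2.221 m/day.
Q = K_eq · A · (Δh/L) = 2.221 × 674 × (14.2/22.06) = 963.7 m³/day.

964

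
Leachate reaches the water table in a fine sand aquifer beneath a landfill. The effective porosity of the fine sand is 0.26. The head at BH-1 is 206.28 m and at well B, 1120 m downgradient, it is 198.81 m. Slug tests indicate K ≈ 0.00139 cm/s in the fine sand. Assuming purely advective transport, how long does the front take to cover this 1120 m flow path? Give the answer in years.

99.5

Convert K: 0.00139 cm/s × 864 = 1.201 m/day.
Hydraulic gradient i = (206.28 − 198.81) / 1120 = 7.47 / 1120 = 0.006670.
Darcy flux q = K · i = 1.201 × 0.006670 = 0.008010 m/day.
Seepage velocity v = q / n_e = 0.008010 / 0.26 = 0.03081 m/day.
Travel time t = L / v = 1120 / 0.03081 = 36355 days = 99.53 years.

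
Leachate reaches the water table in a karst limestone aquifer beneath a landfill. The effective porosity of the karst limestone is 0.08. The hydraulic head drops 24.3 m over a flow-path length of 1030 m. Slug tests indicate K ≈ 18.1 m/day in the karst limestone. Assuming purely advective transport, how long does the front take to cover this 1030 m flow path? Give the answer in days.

Hydraulic gradient i = Δh / L = 24.3 / 1030 = 0.02359.
Darcy flux q = K · i = 18.10 × 0.02359 = 0.4270 m/day.
Seepage velocity v = q / n_e = 0.4270 / 0.08 = 5.338 m/day.
Travel time t = L / v = 1030 / 5.338 = 193.0 days.

193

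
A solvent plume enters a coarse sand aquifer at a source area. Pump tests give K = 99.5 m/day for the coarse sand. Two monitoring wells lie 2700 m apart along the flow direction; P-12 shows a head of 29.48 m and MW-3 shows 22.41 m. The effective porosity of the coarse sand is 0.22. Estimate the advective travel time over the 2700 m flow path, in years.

Hydraulic gradient i = (29.48 − 22.41) / 2700 = 7.07 / 2700 = 0.002619.
Darcy flux q = K · i = 99.50 × 0.002619 = 0.2605 m/day.
Seepage velocity v = q / n_e = 0.2605 / 0.22 = 1.184 m/day.
Travel time t = L / v = 2700 / 1.184 = 2280 days = 6.242 years.

6.24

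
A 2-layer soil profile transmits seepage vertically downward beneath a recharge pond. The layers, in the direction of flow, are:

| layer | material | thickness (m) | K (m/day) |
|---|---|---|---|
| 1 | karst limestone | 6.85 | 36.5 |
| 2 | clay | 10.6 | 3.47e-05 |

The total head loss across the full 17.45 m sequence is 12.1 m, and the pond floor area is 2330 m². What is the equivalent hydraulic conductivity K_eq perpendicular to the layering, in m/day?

Flow is perpendicular to layering, so the layers act in series and the equivalent K is the thickness-weighted harmonic mean.
Total thickness L = 6.85 + 10.6 = 17.45 m.
Σ(b_i/K_i) = 6.85/36.5 + 10.6/3.47e-05 = 3.055e+05 d.
K_eq = L / Σ(b_i/K_i) = 17.45 / 3.055e+05 = 5.712e-05 m/day.

5.71e-05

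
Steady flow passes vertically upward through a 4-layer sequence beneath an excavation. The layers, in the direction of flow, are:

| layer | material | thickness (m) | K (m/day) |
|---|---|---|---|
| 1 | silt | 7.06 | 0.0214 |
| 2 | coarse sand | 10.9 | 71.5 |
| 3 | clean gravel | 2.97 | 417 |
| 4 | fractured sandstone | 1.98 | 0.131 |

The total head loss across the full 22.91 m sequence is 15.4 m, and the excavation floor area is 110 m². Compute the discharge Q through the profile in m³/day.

4.91

Flow is perpendicular to layering, so the layers act in series and the equivalent K is the thickness-weighted harmonic mean.
Total thickness L = 7.06 + 10.9 + 2.97 + 1.98 = 22.91 m.
Σ(b_i/K_i) = 7.06/0.0214 + 10.9/71.5 + 2.97/417 + 1.98/0.131 = 345.2 d.
K_eq = L / Σ(b_i/K_i) = 22.91 / 345.2 = 0.06637 m/day.
Q = K_eq · A · (Δh/L) = 0.06637 × 110 × (15.4/22.91) = 4.908 m³/day.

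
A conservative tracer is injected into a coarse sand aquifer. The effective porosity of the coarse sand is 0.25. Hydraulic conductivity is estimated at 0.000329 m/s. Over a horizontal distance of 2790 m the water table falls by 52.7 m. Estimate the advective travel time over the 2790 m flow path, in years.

3.56

Convert K: 0.000329 m/s × 86400 = 28.43 m/day.
Hydraulic gradient i = Δh / L = 52.7 / 2790 = 0.01889.
Darcy flux q = K · i = 28.43 × 0.01889 = 0.5369 m/day.
Seepage velocity v = q / n_e = 0.5369 / 0.25 = 2.148 m/day.
Travel time t = L / v = 2790 / 2.148 = 1299 days = 3.557 years.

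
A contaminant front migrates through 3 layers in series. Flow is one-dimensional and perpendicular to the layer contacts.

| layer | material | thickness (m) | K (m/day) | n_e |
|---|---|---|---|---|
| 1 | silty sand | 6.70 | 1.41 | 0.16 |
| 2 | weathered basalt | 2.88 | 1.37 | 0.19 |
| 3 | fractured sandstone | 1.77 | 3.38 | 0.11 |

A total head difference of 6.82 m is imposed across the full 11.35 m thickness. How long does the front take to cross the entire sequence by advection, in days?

1.96

With flow normal to the layers, continuity requires the same specific discharge q through every layer.
Σ(b_i/K_i) = 6.70/1.41 + 2.88/1.37 + 1.77/3.38 = 7.378 d.
q = Δh / Σ(b_i/K_i) = 6.82 / 7.378 = 0.9244 m/day.
In each layer the seepage velocity is v_i = q/n_i, so the layer transit time is t_i = b_i·n_i / q:
  layer 1 (silty sand): t_1 = 6.70 × 0.16 / 0.9244 = 1.160 d
  layer 2 (weathered basalt): t_2 = 2.88 × 0.19 / 0.9244 = 0.5919 d
  layer 3 (fractured sandstone): t_3 = 1.77 × 0.11 / 0.9244 = 0.2106 d
Total t = Σ t_i = 1.962 days.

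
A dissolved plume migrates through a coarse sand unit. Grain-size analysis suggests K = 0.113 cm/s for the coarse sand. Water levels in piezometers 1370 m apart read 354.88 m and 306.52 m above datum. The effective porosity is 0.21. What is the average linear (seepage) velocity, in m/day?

Convert K: 0.113 cm/s × 864 = 97.63 m/day.
Hydraulic gradient i = (354.88 − 306.52) / 1370 = 48.36 / 1370 = 0.03530.
Darcy flux q = K · i = 97.63 × 0.03530 = 3.446 m/day.
Seepage velocity v = q / n_e = 3.446 / 0.21 = 16.41 m/day.

16.4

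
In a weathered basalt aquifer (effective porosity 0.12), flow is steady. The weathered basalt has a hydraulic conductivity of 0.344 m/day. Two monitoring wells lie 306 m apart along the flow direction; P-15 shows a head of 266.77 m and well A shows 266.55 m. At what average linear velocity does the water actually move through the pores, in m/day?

0.00206

Hydraulic gradient i = (266.77 − 266.55) / 306 = 0.22 / 306 = 0.0007190.
Darcy flux q = K · i = 0.3440 × 0.0007190 = 0.0002473 m/day.
Seepage velocity v = q / n_e = 0.0002473 / 0.12 = 0.002061 m/day.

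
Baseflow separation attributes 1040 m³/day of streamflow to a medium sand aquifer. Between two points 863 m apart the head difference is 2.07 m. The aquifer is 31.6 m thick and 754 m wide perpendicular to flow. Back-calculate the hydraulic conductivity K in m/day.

18.2

Cross-sectional area A = 754 × 31.6 = 23826 m².
Hydraulic gradient i = Δh / L = 2.07 / 863 = 0.002399.
From Q = K·A·i, K = Q / (A·i) = 1040 / (23826 × 0.002399) = 18.20 m/day.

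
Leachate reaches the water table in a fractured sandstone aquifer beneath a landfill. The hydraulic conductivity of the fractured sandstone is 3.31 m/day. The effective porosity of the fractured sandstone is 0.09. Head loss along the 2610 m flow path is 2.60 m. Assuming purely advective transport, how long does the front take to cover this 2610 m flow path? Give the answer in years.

195

Hydraulic gradient i = Δh / L = 2.60 / 2610 = 0.0009962.
Darcy flux q = K · i = 3.310 × 0.0009962 = 0.003297 m/day.
Seepage velocity v = q / n_e = 0.003297 / 0.09 = 0.03664 m/day.
Travel time t = L / v = 2610 / 0.03664 = 71240 days = 195.0 years.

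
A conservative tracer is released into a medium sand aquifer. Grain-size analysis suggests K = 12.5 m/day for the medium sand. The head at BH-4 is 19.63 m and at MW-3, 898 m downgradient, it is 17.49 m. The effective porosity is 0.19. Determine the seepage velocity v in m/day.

Hydraulic gradient i = (19.63 − 17.49) / 898 = 2.14 / 898 = 0.002383.
Darcy flux q = K · i = 12.50 × 0.002383 = 0.02979 m/day.
Seepage velocity v = q / n_e = 0.02979 / 0.19 = 0.1568 m/day.

0.157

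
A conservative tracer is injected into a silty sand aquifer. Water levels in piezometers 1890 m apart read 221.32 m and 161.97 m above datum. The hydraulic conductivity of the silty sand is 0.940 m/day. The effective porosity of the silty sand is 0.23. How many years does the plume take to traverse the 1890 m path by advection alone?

40.3

Hydraulic gradient i = (221.32 − 161.97) / 1890 = 59.35 / 1890 = 0.03140.
Darcy flux q = K · i = 0.9400 × 0.03140 = 0.02952 m/day.
Seepage velocity v = q / n_e = 0.02952 / 0.23 = 0.1283 m/day.
Travel time t = L / v = 1890 / 0.1283 = 14727 days = 40.32 years.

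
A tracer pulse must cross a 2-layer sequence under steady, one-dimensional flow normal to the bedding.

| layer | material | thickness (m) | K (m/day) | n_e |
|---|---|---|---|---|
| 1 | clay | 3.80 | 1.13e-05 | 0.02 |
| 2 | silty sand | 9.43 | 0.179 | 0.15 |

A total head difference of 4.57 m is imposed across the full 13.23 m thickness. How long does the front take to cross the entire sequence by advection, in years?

With flow normal to the layers, continuity requires the same specific discharge q through every layer.
Σ(b_i/K_i) = 3.80/1.13e-05 + 9.43/0.179 = 3.363e+05 d.
q = Δh / Σ(b_i/K_i) = 4.57 / 3.363e+05 = 1.359e-05 m/day.
In each layer the seepage velocity is v_i = q/n_i, so the layer transit time is t_i = b_i·n_i / q:
  layer 1 (clay): t_1 = 3.80 × 0.02 / 1.359e-05 = 5593 d
  layer 2 (silty sand): t_2 = 9.43 × 0.15 / 1.359e-05 = 1.041e+05 d
Total t = Σ t_i = 1.097e+05 days = 300.3 years.

300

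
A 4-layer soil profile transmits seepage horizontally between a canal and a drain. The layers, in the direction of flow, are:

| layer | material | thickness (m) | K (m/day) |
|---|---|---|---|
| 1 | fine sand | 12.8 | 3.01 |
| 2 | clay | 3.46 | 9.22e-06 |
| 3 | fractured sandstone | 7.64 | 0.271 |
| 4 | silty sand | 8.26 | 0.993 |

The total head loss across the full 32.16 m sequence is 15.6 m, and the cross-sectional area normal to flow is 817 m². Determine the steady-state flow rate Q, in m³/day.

0.0340

Flow is perpendicular to layering, so the layers act in series and the equivalent K is the thickness-weighted harmonic mean.
Total thickness L = 12.8 + 3.46 + 7.64 + 8.26 = 32.16 m.
Σ(b_i/K_i) = 12.8/3.01 + 3.46/9.22e-06 + 7.64/0.271 + 8.26/0.993 = 3.753e+05 d.
K_eq = L / Σ(b_i/K_i) = 32.16 / 3.753e+05 = 8.569e-05 m/day.
Q = K_eq · A · (Δh/L) = 8.569e-05 × 817 × (15.6/32.16) = 0.03396 m³/day.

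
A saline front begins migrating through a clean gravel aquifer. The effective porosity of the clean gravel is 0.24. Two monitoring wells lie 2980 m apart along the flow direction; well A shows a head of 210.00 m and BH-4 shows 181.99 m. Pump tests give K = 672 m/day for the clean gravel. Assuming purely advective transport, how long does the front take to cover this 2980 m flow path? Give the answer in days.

113

Hydraulic gradient i = (210.00 − 181.99) / 2980 = 28.01 / 2980 = 0.009399.
Darcy flux q = K · i = 672.0 × 0.009399 = 6.316 m/day.
Seepage velocity v = q / n_e = 6.316 / 0.24 = 26.32 m/day.
Travel time t = L / v = 2980 / 26.32 = 113.2 days.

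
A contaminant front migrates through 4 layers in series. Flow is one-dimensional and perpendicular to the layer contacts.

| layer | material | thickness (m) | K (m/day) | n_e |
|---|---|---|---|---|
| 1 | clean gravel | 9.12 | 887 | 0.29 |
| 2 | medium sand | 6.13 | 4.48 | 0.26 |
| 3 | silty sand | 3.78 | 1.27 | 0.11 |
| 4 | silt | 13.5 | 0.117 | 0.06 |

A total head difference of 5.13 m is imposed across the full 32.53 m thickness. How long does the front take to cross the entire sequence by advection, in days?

128

With flow normal to the layers, continuity requires the same specific discharge q through every layer.
Σ(b_i/K_i) = 9.12/887 + 6.13/4.48 + 3.78/1.27 + 13.5/0.117 = 119.7 d.
q = Δh / Σ(b_i/K_i) = 5.13 / 119.7 = 0.04284 m/day.
In each layer the seepage velocity is v_i = q/n_i, so the layer transit time is t_i = b_i·n_i / q:
  layer 1 (clean gravel): t_1 = 9.12 × 0.29 / 0.04284 = 61.73 d
  layer 2 (medium sand): t_2 = 6.13 × 0.26 / 0.04284 = 37.20 d
  layer 3 (silty sand): t_3 = 3.78 × 0.11 / 0.04284 = 9.705 d
  layer 4 (silt): t_4 = 13.5 × 0.06 / 0.04284 = 18.91 d
Total t = Σ t_i = 127.5 days.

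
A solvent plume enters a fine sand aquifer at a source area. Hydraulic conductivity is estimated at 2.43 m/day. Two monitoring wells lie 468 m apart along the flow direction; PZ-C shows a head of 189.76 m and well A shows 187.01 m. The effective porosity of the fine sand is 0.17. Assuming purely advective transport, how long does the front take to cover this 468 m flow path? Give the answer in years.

Hydraulic gradient i = (189.76 − 187.01) / 468 = 2.75 / 468 = 0.005876.
Darcy flux q = K · i = 2.430 × 0.005876 = 0.01428 m/day.
Seepage velocity v = q / n_e = 0.01428 / 0.17 = 0.08399 m/day.
Travel time t = L / v = 468 / 0.08399 = 5572 days = 15.25 years.

15.3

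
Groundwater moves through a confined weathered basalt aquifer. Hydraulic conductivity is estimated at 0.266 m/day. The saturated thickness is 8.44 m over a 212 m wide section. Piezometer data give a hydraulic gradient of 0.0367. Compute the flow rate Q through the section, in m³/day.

Cross-sectional area A = 212 × 8.44 = 1789 m².
Hydraulic gradient i = 0.0367.
Darcy's law: Q = K · A · i = 0.2660 × 1789 × 0.03670 = 17.47 m³/day.

17.5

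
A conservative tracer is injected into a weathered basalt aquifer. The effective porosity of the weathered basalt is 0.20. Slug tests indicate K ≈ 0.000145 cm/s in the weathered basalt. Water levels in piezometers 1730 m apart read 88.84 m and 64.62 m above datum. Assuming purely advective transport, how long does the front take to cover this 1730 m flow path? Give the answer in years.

540

Convert K: 0.000145 cm/s × 864 = 0.1253 m/day.
Hydraulic gradient i = (88.84 − 64.62) / 1730 = 24.22 / 1730 = 0.01400.
Darcy flux q = K · i = 0.1253 × 0.01400 = 0.001754 m/day.
Seepage velocity v = q / n_e = 0.001754 / 0.20 = 0.008770 m/day.
Travel time t = L / v = 1730 / 0.008770 = 1.973e+05 days = 540.1 years.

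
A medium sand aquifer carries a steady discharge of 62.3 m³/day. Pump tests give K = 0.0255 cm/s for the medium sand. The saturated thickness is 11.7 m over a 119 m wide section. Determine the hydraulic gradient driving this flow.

Convert K: 0.0255 cm/s × 864 = 22.03 m/day.
Cross-sectional area A = 119 × 11.7 = 1392 m².
From Q = K·A·i, i = Q / (K·A) = 62.3 / (22.03 × 1392) = 0.002031.

0.00203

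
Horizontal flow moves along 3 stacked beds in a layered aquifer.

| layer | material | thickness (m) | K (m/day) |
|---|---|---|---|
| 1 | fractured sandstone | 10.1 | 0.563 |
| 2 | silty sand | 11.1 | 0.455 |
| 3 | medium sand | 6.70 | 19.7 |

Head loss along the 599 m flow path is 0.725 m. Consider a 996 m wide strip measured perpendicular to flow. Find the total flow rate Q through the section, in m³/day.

172

Flow is parallel to layering, so each bed carries its own Darcy discharge and the transmissivities add.
Σ(K_i·b_i) = 0.563×10.1 + 0.455×11.1 + 19.7×6.70 = 142.7 m²/day.
Hydraulic gradient i = Δh / L = 0.725 / 599 = 0.001210.
Q = Σ(K_i·b_i) · W · i = 142.7 × 996 × 0.001210 = 172.1 m³/day.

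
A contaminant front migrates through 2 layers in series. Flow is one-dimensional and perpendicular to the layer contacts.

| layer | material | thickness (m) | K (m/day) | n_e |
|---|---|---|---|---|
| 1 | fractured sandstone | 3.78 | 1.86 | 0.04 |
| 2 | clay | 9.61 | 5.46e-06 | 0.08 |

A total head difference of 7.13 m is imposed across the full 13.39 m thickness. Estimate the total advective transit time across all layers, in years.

With flow normal to the layers, continuity requires the same specific discharge q through every layer.
Σ(b_i/K_i) = 3.78/1.86 + 9.61/5.46e-06 = 1.760e+06 d.
q = Δh / Σ(b_i/K_i) = 7.13 / 1.760e+06 = 4.051e-06 m/day.
In each layer the seepage velocity is v_i = q/n_i, so the layer transit time is t_i = b_i·n_i / q:
  layer 1 (fractured sandstone): t_1 = 3.78 × 0.04 / 4.051e-06 = 37324 d
  layer 2 (clay): t_2 = 9.61 × 0.08 / 4.051e-06 = 1.898e+05 d
Total t = Σ t_i = 2.271e+05 days = 621.8 years.

622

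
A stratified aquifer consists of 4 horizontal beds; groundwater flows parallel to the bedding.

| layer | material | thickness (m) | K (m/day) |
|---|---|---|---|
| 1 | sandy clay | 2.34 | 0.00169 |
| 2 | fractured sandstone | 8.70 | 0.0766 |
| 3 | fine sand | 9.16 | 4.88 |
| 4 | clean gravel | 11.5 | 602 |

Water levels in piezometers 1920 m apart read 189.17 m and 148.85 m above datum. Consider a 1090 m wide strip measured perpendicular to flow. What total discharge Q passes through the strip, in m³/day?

160000

Flow is parallel to layering, so each bed carries its own Darcy discharge and the transmissivities add.
Σ(K_i·b_i) = 0.00169×2.34 + 0.0766×8.70 + 4.88×9.16 + 602×11.5 = 6968 m²/day.
Hydraulic gradient i = (189.17 − 148.85) / 1920 = 40.32 / 1920 = 0.02100.
Q = Σ(K_i·b_i) · W · i = 6968 × 1090 × 0.02100 = 1.595e+05 m³/day.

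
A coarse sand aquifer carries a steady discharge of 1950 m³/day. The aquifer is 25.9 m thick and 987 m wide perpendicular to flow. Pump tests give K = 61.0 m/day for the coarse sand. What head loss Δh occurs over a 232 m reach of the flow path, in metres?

0.290

Cross-sectional area A = 987 × 25.9 = 25563 m².
From Q = K·A·i, i = Q / (K·A) = 1950 / (61.00 × 25563) = 0.001251.
Head loss Δh = i · L = 0.001251 × 232 = 0.2901 m.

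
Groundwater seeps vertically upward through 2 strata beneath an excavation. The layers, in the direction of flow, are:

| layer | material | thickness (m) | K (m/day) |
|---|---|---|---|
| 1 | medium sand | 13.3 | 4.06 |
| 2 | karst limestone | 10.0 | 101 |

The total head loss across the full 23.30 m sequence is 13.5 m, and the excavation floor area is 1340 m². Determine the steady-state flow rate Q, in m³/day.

Flow is perpendicular to layering, so the layers act in series and the equivalent K is the thickness-weighted harmonic mean.
Total thickness L = 13.3 + 10.0 = 23.30 m.
Σ(b_i/K_i) = 13.3/4.06 + 10.0/101 = 3.375 d.
K_eq = L / Σ(b_i/K_i) = 23.30 / 3.375 = 6.904 m/day.
Q = K_eq · A · (Δh/L) = 6.904 × 1340 × (13.5/23.30) = 5360 m³/day.

5360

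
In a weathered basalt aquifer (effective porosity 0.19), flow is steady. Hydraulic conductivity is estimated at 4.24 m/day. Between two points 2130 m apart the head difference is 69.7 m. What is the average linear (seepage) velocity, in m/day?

0.730

Hydraulic gradient i = Δh / L = 69.7 / 2130 = 0.03272.
Darcy flux q = K · i = 4.240 × 0.03272 = 0.1387 m/day.
Seepage velocity v = q / n_e = 0.1387 / 0.19 = 0.7302 m/day.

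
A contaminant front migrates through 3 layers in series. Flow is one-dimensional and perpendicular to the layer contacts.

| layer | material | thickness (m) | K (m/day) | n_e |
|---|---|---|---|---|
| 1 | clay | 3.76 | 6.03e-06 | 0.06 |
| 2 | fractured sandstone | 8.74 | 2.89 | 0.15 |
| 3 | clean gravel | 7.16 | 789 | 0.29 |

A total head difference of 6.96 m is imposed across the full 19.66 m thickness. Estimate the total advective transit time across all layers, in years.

With flow normal to the layers, continuity requires the same specific discharge q through every layer.
Σ(b_i/K_i) = 3.76/6.03e-06 + 8.74/2.89 + 7.16/789 = 6.236e+05 d.
q = Δh / Σ(b_i/K_i) = 6.96 / 6.236e+05 = 1.116e-05 m/day.
In each layer the seepage velocity is v_i = q/n_i, so the layer transit time is t_i = b_i·n_i / q:
  layer 1 (clay): t_1 = 3.76 × 0.06 / 1.116e-05 = 20212 d
  layer 2 (fractured sandstone): t_2 = 8.74 × 0.15 / 1.116e-05 = 1.175e+05 d
  layer 3 (clean gravel): t_3 = 7.16 × 0.29 / 1.116e-05 = 1.860e+05 d
Total t = Σ t_i = 3.237e+05 days = 886.2 years.

886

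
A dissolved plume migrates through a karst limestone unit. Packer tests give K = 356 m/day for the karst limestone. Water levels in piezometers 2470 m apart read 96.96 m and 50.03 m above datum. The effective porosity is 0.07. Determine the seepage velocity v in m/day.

96.6

Hydraulic gradient i = (96.96 − 50.03) / 2470 = 46.93 / 2470 = 0.01900.
Darcy flux q = K · i = 356.0 × 0.01900 = 6.764 m/day.
Seepage velocity v = q / n_e = 6.764 / 0.07 = 96.63 m/day.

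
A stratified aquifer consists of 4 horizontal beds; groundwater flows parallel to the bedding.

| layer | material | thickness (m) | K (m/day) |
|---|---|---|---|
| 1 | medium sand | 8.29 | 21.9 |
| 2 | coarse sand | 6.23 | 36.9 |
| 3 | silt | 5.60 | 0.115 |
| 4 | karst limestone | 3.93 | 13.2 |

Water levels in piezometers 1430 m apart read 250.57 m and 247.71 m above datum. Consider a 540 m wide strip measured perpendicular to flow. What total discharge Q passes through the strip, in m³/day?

Flow is parallel to layering, so each bed carries its own Darcy discharge and the transmissivities add.
Σ(K_i·b_i) = 21.9×8.29 + 36.9×6.23 + 0.115×5.60 + 13.2×3.93 = 464.0 m²/day.
Hydraulic gradient i = (250.57 − 247.71) / 1430 = 2.86 / 1430 = 0.002000.
Q = Σ(K_i·b_i) · W · i = 464.0 × 540 × 0.002000 = 501.1 m³/day.

501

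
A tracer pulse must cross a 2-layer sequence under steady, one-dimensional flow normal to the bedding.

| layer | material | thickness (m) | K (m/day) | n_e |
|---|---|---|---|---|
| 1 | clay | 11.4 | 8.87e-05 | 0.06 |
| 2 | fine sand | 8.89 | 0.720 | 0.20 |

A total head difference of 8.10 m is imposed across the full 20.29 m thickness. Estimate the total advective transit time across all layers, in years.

107

With flow normal to the layers, continuity requires the same specific discharge q through every layer.
Σ(b_i/K_i) = 11.4/8.87e-05 + 8.89/0.720 = 1.285e+05 d.
q = Δh / Σ(b_i/K_i) = 8.10 / 1.285e+05 = 6.302e-05 m/day.
In each layer the seepage velocity is v_i = q/n_i, so the layer transit time is t_i = b_i·n_i / q:
  layer 1 (clay): t_1 = 11.4 × 0.06 / 6.302e-05 = 10854 d
  layer 2 (fine sand): t_2 = 8.89 × 0.20 / 6.302e-05 = 28214 d
Total t = Σ t_i = 39068 days = 107.0 years.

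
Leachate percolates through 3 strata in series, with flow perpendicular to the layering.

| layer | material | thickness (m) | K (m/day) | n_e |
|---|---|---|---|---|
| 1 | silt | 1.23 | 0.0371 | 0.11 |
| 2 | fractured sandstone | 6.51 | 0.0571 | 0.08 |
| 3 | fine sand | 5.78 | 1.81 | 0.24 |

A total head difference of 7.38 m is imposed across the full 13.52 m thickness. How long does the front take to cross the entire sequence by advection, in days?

With flow normal to the layers, continuity requires the same specific discharge q through every layer.
Σ(b_i/K_i) = 1.23/0.0371 + 6.51/0.0571 + 5.78/1.81 = 150.4 d.
q = Δh / Σ(b_i/K_i) = 7.38 / 150.4 = 0.04908 m/day.
In each layer the seepage velocity is v_i = q/n_i, so the layer transit time is t_i = b_i·n_i / q:
  layer 1 (silt): t_1 = 1.23 × 0.11 / 0.04908 = 2.757 d
  layer 2 (fractured sandstone): t_2 = 6.51 × 0.08 / 0.04908 = 10.61 d
  layer 3 (fine sand): t_3 = 5.78 × 0.24 / 0.04908 = 28.26 d
Total t = Σ t_i = 41.63 days.

41.6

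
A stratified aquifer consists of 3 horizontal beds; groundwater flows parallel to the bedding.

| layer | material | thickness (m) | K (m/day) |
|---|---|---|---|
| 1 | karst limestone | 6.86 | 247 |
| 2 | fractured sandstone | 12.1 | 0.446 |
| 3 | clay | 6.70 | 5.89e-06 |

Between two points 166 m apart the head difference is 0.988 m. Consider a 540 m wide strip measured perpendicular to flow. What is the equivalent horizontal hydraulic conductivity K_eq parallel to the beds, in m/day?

Flow is parallel to layering, so each bed carries its own Darcy discharge and the transmissivities add.
Σ(K_i·b_i) = 247×6.86 + 0.446×12.1 + 5.89e-06×6.70 = 1700 m²/day.
Total thickness b = 25.66 m, so K_eq = Σ(K_i·b_i)/b = 66.24 m/day.

66.2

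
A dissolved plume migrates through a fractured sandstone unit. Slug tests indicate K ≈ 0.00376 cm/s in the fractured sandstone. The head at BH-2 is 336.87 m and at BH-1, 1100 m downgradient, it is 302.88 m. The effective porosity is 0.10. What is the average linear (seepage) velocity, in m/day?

1.00

Convert K: 0.00376 cm/s × 864 = 3.249 m/day.
Hydraulic gradient i = (336.87 − 302.88) / 1100 = 33.99 / 1100 = 0.03090.
Darcy flux q = K · i = 3.249 × 0.03090 = 0.1004 m/day.
Seepage velocity v = q / n_e = 0.1004 / 0.10 = 1.004 m/day.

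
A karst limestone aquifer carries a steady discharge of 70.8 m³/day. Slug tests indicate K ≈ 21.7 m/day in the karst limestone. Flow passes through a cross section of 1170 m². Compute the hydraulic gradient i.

0.00279

From Q = K·A·i, i = Q / (K·A) = 70.8 / (21.70 × 1170) = 0.002789.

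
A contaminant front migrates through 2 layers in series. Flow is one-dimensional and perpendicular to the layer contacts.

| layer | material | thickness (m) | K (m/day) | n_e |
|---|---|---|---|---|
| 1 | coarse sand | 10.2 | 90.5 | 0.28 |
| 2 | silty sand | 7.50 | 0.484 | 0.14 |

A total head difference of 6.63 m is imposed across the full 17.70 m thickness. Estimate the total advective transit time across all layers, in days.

With flow normal to the layers, continuity requires the same specific discharge q through every layer.
Σ(b_i/K_i) = 10.2/90.5 + 7.50/0.484 = 15.61 d.
q = Δh / Σ(b_i/K_i) = 6.63 / 15.61 = 0.4248 m/day.
In each layer the seepage velocity is v_i = q/n_i, so the layer transit time is t_i = b_i·n_i / q:
  layer 1 (coarse sand): t_1 = 10.2 × 0.28 / 0.4248 = 6.724 d
  layer 2 (silty sand): t_2 = 7.50 × 0.14 / 0.4248 = 2.472 d
Total t = Σ t_i = 9.196 days.

9.20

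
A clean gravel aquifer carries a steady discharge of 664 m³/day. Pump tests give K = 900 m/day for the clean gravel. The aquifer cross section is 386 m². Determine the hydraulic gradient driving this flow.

From Q = K·A·i, i = Q / (K·A) = 664 / (900.0 × 386.0) = 0.001911.

0.00191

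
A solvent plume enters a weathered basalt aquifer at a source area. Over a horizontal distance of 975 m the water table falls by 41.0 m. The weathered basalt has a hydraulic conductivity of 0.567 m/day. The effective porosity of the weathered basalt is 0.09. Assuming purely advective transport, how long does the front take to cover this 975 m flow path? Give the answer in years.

10.1

Hydraulic gradient i = Δh / L = 41.0 / 975 = 0.04205.
Darcy flux q = K · i = 0.5670 × 0.04205 = 0.02384 m/day.
Seepage velocity v = q / n_e = 0.02384 / 0.09 = 0.2649 m/day.
Travel time t = L / v = 975 / 0.2649 = 3680 days = 10.08 years.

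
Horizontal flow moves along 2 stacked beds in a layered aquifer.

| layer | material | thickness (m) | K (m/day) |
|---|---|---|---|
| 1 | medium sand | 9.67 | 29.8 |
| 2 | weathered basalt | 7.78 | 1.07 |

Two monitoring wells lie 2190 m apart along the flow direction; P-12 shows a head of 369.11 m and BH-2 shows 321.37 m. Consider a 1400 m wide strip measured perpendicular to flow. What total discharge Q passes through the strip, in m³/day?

Flow is parallel to layering, so each bed carries its own Darcy discharge and the transmissivities add.
Σ(K_i·b_i) = 29.8×9.67 + 1.07×7.78 = 296.5 m²/day.
Hydraulic gradient i = (369.11 − 321.37) / 2190 = 47.74 / 2190 = 0.02180.
Q = Σ(K_i·b_i) · W · i = 296.5 × 1400 × 0.02180 = 9049 m³/day.

9050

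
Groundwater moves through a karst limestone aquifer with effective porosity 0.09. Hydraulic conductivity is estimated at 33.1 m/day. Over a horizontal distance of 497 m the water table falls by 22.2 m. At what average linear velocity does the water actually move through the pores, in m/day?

16.4

Hydraulic gradient i = Δh / L = 22.2 / 497 = 0.04467.
Darcy flux q = K · i = 33.10 × 0.04467 = 1.479 m/day.
Seepage velocity v = q / n_e = 1.479 / 0.09 = 16.43 m/day.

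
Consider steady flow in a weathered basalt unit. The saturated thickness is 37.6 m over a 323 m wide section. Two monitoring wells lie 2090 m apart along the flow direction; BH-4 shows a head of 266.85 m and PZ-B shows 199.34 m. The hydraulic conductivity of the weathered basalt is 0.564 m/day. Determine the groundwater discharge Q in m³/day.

Cross-sectional area A = 323 × 37.6 = 12145 m².
Hydraulic gradient i = (266.85 − 199.34) / 2090 = 67.51 / 2090 = 0.03230.
Darcy's law: Q = K · A · i = 0.5640 × 12145 × 0.03230 = 221.3 m³/day.

221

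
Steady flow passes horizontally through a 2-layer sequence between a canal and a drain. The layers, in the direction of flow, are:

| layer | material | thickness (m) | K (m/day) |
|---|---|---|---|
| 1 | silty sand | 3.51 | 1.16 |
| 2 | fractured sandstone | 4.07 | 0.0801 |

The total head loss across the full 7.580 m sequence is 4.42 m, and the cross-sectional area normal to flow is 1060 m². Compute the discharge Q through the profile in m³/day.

Flow is perpendicular to layering, so the layers act in series and the equivalent K is the thickness-weighted harmonic mean.
Total thickness L = 3.51 + 4.07 = 7.580 m.
Σ(b_i/K_i) = 3.51/1.16 + 4.07/0.0801 = 53.84 d.
K_eq = L / Σ(b_i/K_i) = 7.580 / 53.84 = 0.1408 m/day.
Q = K_eq · A · (Δh/L) = 0.1408 × 1060 × (4.42/7.580) = 87.03 m³/day.

87.0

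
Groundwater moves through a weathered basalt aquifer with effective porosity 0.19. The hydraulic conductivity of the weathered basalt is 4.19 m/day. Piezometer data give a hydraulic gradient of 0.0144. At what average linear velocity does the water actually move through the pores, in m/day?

Hydraulic gradient i = 0.0144.
Darcy flux q = K · i = 4.190 × 0.01440 = 0.06034 m/day.
Seepage velocity v = q / n_e = 0.06034 / 0.19 = 0.3176 m/day.

0.318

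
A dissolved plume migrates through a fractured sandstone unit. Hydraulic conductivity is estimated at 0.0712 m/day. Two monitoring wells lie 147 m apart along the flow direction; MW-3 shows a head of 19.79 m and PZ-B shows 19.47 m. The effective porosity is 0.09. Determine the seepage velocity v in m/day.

0.00172

Hydraulic gradient i = (19.79 − 19.47) / 147 = 0.32 / 147 = 0.002177.
Darcy flux q = K · i = 0.07120 × 0.002177 = 0.0001550 m/day.
Seepage velocity v = q / n_e = 0.0001550 / 0.09 = 0.001722 m/day.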